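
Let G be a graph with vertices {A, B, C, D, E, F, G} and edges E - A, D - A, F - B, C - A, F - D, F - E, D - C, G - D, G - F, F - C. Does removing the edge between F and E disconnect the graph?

No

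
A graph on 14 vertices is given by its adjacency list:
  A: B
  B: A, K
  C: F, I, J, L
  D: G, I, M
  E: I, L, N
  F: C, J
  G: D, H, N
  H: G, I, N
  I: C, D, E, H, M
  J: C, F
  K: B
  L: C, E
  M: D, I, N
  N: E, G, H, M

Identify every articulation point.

B, C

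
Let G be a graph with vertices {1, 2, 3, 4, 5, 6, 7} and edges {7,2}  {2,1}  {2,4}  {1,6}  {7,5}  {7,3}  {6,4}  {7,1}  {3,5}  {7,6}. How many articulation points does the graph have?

1

Removing 7 increases the component count from 1 to 2, so 7 is a cut vertex.
By contrast removing 1 leaves 1 component; it is not a cut vertex. No other vertex is a cut vertex either.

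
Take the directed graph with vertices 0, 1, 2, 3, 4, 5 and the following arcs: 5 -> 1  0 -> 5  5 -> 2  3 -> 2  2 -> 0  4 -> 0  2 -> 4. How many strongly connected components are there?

3

{0, 2, 4, 5} are all mutually reachable — one SCC of size 4.
{1} is an SCC by itself.
{3} is an SCC by itself.
That gives 3 strongly connected components.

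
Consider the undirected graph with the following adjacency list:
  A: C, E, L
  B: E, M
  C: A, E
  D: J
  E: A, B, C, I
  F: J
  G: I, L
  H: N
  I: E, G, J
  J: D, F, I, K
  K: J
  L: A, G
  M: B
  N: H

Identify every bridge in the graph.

B-E, B-M, D-J, F-J, H-N, I-J, J-K

The edges on the cycle I-E-C-A-L-G-I are not bridges since each lies on that cycle.
But removing F-J disconnects F from J; removing B-E disconnects B from E; removing J-K disconnects J from K; removing D-J disconnects D from J — these are bridges.
In total 7 edges are bridges.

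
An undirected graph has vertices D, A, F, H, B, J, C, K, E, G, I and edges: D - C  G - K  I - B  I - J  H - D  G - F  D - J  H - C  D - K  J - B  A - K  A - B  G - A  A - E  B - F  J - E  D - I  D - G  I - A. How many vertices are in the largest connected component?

11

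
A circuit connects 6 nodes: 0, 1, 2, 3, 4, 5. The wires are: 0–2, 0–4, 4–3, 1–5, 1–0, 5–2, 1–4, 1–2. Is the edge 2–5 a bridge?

No

After removing 2–5, the path 2-1-5 still connects them, so the edge is not a bridge.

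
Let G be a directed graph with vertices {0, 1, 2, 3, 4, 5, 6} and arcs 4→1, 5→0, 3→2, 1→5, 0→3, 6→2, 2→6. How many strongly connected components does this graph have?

6

{2, 6} are all mutually reachable — one SCC of size 2.
{3} is an SCC by itself.
{0} is an SCC by itself.
{1} is an SCC by itself.
{5} is an SCC by itself.
(and 1 more singleton SCC)
That gives 6 strongly connected components.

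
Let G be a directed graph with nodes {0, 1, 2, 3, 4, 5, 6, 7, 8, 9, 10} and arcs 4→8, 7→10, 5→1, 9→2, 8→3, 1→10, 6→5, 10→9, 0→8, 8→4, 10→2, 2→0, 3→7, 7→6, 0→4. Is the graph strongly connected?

From 4 we can reach every vertex (0, 1, 2, 3, 4, 5, 6, 7, 8, 9, 10), and every vertex can reach 4 (0, 1, 2, 3, 4, 5, 6, 7, 8, 9, 10). So the whole graph is one strongly connected component.

Yes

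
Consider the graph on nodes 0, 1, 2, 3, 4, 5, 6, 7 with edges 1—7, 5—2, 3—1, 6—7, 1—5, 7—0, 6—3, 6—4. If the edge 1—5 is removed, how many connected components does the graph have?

Before removal there is 1 component.
1—5 is a bridge — removing it separates 1's side from 5's side.
After removal: 2 components.

2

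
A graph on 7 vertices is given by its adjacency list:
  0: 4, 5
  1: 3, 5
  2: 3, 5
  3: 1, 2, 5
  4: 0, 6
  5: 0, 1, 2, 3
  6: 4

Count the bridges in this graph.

3

The edges on the cycle 5-3-2-5 are not bridges since each lies on that cycle.
But removing 5-0 disconnects 5 from 0; removing 6-4 disconnects 6 from 4; removing 4-0 disconnects 4 from 0 — these are bridges.
That makes 3 bridges.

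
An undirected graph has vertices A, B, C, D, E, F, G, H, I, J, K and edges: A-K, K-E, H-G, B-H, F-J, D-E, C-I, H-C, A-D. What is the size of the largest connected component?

5

Starting from F we can reach F, J. That is one component of size 2.
Starting from A we can reach A, D, E, K. That is one component of size 4.
Starting from B we can reach B, C, G, H, I. That is one component of size 5.
The largest has 5 vertices.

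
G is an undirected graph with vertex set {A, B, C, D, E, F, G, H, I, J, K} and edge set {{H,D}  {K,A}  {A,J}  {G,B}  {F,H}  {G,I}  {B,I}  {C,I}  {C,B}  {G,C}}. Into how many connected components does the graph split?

4

E is isolated — a component by itself.
Starting from A we can reach A, J, K. That is one component of size 3.
Starting from D we can reach D, F, H. That is one component of size 3.
Starting from B we can reach B, C, G, I. That is one component of size 4.
Total: 4 components.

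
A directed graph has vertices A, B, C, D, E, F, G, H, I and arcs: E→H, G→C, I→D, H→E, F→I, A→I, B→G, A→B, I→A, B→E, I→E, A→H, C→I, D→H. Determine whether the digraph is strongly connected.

There is no directed path from G to F, so the graph is not strongly connected.

No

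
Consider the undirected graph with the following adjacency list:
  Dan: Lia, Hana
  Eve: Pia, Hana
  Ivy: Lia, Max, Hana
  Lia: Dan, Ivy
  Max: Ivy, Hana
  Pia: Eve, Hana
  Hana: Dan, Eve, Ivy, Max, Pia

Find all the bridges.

The edges on the cycle Hana-Eve-Pia-Hana are not bridges since each lies on that cycle.
Every edge lies on some cycle, so there are no bridges.

none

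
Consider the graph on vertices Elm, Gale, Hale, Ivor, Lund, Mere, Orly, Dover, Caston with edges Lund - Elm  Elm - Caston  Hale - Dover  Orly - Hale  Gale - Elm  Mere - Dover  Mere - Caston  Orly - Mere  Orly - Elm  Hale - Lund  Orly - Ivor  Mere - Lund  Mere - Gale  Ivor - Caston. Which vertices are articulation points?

none

Removing Ivor, for instance, still leaves 1 component. No single vertex removal increases the component count — the graph has no articulation points.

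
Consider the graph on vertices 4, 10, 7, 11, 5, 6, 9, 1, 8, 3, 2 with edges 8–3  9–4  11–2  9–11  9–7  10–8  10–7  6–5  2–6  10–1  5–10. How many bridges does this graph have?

The edges on the cycle 9-11-2-6-5-10-7-9 are not bridges since each lies on that cycle.
But removing 9–4 disconnects 9 from 4; removing 8–3 disconnects 8 from 3; removing 1–10 disconnects 1 from 10; removing 8–10 disconnects 8 from 10 — these are bridges.
That makes 4 bridges.

4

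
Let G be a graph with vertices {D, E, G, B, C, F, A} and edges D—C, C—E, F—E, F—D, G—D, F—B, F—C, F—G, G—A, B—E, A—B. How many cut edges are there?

The edges on the cycle G-A-B-E-C-D-G are not bridges since each lies on that cycle.
Every edge lies on some cycle, so there are no bridges.

0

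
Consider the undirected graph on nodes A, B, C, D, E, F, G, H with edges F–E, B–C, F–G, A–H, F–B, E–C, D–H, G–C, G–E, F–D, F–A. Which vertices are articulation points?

F

Removing F increases the component count from 1 to 2, so F is a cut vertex.
By contrast removing E leaves 1 component; it is not a cut vertex. No other vertex is a cut vertex either.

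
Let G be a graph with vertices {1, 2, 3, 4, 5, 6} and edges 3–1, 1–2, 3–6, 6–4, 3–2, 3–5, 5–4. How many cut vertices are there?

Removing 3 increases the component count from 1 to 2, so 3 is a cut vertex.
By contrast removing 4 leaves 1 component; it is not a cut vertex. No other vertex is a cut vertex either.

1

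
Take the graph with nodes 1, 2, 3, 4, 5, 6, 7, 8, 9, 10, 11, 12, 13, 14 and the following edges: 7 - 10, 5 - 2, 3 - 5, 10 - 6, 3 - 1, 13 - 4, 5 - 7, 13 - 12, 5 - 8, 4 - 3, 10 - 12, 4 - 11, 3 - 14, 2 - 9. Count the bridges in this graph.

The edges on the cycle 13-4-3-5-7-10-12-13 are not bridges since each lies on that cycle.
But removing 3 - 14 disconnects 3 from 14; removing 4 - 11 disconnects 4 from 11; removing 8 - 5 disconnects 8 from 5; removing 2 - 9 disconnects 2 from 9 — these are bridges.
In total 7 edges are bridges.

7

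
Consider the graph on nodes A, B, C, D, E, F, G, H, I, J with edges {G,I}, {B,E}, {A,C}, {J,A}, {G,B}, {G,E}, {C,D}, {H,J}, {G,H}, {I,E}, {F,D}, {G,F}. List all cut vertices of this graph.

Removing G increases the component count from 1 to 2, so G is a cut vertex.
By contrast removing F leaves 1 component; it is not a cut vertex. No other vertex is a cut vertex either.

G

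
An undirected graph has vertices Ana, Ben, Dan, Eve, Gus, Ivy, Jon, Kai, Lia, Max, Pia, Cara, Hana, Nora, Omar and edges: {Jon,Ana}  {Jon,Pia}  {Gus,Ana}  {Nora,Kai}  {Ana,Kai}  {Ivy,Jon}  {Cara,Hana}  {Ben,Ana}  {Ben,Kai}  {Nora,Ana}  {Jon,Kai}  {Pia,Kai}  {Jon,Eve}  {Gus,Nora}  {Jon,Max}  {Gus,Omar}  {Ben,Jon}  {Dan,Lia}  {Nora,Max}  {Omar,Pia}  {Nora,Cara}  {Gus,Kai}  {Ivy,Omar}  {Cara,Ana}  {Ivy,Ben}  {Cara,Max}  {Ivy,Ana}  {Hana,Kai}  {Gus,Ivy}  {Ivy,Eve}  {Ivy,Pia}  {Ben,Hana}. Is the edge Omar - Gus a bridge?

After removing Omar - Gus, the path Omar-Ivy-Gus still connects them, so the edge is not a bridge.

No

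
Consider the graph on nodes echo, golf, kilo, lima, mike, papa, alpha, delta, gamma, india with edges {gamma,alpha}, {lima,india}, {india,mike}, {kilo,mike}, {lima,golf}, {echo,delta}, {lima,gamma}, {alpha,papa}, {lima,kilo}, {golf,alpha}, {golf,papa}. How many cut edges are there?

1

The edges on the cycle lima-kilo-mike-india-lima are not bridges since each lies on that cycle.
But removing echo - delta disconnects echo from delta — this is a bridge.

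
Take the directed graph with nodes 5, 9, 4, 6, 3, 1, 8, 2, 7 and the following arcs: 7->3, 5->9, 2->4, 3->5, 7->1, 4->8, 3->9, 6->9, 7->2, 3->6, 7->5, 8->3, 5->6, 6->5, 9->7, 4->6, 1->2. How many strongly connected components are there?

{1, 2, 3, 4, 5, 6, 7, 8, 9} are all mutually reachable — one SCC of size 9.
That gives 1 strongly connected component.

1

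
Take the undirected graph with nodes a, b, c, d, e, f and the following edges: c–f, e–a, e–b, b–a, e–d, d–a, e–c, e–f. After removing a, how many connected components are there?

With a gone, the remaining components are: {b, c, d, e, f}.
That is 1 component.

1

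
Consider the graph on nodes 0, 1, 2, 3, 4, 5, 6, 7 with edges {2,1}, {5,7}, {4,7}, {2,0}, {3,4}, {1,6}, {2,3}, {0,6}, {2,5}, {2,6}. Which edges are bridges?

none

The edges on the cycle 2-0-6-2 are not bridges since each lies on that cycle.
Every edge lies on some cycle, so there are no bridges.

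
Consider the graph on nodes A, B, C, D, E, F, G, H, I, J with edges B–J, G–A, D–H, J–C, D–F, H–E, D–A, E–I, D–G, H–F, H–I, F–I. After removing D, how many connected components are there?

With D gone, the remaining components are: {A, G}; {B, C, J}; {E, F, H, I}.
That is 3 components.

3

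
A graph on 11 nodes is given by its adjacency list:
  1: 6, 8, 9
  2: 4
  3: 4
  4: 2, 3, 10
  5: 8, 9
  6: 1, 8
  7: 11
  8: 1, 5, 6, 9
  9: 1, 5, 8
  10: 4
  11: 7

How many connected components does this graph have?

Starting from 7 we can reach 7, 11. That is one component of size 2.
Starting from 2 we can reach 2, 3, 4, 10. That is one component of size 4.
Starting from 1 we can reach 1, 5, 6, 8, 9. That is one component of size 5.
Total: 3 components.

3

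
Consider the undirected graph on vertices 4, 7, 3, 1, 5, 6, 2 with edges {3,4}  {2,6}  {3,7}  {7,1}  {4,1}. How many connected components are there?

3

5 is isolated — a component by itself.
Starting from 2 we can reach 2, 6. That is one component of size 2.
Starting from 1 we can reach 1, 3, 4, 7. That is one component of size 4.
Total: 3 components.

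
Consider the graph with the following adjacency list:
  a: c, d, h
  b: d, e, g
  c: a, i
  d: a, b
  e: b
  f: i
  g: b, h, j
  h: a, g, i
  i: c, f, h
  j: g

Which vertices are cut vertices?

Removing b increases the component count from 1 to 2, so b is a cut vertex.
Removing g increases the component count from 1 to 2, so g is a cut vertex.
Removing i increases the component count from 1 to 2, so i is a cut vertex.
By contrast removing d leaves 1 component; it is not a cut vertex. No other vertex is a cut vertex either.

b, g, i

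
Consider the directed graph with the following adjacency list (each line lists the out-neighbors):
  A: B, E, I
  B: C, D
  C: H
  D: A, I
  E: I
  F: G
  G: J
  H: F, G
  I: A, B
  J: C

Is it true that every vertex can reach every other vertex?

No

There is no directed path from H to D, so the graph is not strongly connected.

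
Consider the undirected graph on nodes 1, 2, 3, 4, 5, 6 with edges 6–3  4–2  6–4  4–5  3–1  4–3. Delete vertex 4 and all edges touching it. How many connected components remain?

3

With 4 gone, the remaining components are: {2}; {5}; {1, 3, 6}.
That is 3 components.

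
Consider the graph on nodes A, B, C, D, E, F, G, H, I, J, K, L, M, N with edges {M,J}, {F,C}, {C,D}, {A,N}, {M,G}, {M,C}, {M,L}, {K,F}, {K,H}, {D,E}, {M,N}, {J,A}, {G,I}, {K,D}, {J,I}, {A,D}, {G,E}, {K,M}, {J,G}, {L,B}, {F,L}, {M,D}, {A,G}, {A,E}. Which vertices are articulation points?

K, L

Removing K increases the component count from 1 to 2, so K is a cut vertex.
Removing L increases the component count from 1 to 2, so L is a cut vertex.
By contrast removing B leaves 1 component; it is not a cut vertex. No other vertex is a cut vertex either.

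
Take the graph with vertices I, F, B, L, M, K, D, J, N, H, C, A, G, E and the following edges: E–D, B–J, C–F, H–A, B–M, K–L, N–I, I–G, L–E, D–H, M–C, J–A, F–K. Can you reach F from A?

Yes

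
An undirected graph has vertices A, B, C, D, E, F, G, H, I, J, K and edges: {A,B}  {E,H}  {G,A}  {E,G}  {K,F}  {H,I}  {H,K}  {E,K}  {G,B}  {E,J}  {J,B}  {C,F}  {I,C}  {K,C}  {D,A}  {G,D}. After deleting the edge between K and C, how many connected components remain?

1

K and C are still connected via K-F-C, so the component count stays at 1.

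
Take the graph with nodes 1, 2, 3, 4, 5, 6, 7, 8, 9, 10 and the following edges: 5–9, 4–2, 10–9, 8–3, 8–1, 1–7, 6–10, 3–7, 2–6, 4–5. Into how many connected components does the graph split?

Starting from 1 we can reach 1, 3, 7, 8. That is one component of size 4.
Starting from 2 we can reach 2, 4, 5, 6, 9, 10. That is one component of size 6.
Total: 2 components.

2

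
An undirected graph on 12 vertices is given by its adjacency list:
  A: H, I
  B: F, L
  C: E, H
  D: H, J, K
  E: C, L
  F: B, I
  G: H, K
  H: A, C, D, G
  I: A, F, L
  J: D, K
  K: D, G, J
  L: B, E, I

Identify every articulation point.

H

Removing H increases the component count from 1 to 2, so H is a cut vertex.
By contrast removing L leaves 1 component; it is not a cut vertex. No other vertex is a cut vertex either.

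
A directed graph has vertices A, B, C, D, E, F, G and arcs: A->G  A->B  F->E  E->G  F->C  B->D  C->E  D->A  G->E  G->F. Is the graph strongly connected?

No

There is no directed path from G to A, so the graph is not strongly connected.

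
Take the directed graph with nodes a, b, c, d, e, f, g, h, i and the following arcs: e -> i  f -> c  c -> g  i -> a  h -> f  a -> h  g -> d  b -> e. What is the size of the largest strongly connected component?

{e} is an SCC by itself.
{g} is an SCC by itself.
{a} is an SCC by itself.
{f} is an SCC by itself.
{h} is an SCC by itself.
(and 4 more singleton SCCs)
The largest has 1 vertex.

1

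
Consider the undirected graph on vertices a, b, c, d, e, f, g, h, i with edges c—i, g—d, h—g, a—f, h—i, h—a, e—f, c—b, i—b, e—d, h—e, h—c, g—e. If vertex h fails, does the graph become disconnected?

Yes

Deleting h raises the number of components from 1 to 2, so h is a cut vertex.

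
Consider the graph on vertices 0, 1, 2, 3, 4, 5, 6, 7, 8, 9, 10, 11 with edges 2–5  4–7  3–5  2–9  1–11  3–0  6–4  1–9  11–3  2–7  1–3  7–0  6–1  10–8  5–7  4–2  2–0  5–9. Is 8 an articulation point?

Deleting 8 leaves 2 components (was 2), so 8 is not a cut vertex.

No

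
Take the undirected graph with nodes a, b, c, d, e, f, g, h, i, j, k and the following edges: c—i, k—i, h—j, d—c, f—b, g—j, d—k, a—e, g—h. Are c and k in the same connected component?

Yes

From c we can reach c, d, i, k, which includes k.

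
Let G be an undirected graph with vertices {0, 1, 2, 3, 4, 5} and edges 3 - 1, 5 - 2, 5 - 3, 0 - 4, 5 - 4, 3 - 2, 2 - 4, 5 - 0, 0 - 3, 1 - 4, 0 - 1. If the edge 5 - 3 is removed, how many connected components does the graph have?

5 and 3 are still connected via 5-0-3, so the component count stays at 1.

1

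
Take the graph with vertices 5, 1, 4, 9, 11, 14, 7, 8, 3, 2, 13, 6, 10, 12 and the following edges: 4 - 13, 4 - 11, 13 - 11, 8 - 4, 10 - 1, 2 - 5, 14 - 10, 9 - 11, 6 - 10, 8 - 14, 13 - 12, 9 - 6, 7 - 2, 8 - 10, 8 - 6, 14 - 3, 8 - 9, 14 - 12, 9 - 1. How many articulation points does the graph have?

2

Removing 2 increases the component count from 2 to 3, so 2 is a cut vertex.
Removing 14 increases the component count from 2 to 3, so 14 is a cut vertex.
By contrast removing 4 leaves 2 components; it is not a cut vertex. No other vertex is a cut vertex either.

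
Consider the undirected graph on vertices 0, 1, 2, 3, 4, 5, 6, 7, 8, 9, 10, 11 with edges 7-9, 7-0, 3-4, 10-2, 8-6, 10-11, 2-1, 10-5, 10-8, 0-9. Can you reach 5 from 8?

Yes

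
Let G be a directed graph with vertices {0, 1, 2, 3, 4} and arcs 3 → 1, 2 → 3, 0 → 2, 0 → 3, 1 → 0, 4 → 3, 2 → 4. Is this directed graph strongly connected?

From 4 we can reach every vertex (0, 1, 2, 3, 4), and every vertex can reach 4 (0, 1, 2, 3, 4). So the whole graph is one strongly connected component.

Yes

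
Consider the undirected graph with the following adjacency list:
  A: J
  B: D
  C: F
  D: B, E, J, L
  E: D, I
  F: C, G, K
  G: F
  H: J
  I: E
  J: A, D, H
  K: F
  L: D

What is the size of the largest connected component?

8

Starting from C we can reach C, F, G, K. That is one component of size 4.
Starting from A we can reach A, B, D, E, H, I, J, L. That is one component of size 8.
The largest has 8 vertices.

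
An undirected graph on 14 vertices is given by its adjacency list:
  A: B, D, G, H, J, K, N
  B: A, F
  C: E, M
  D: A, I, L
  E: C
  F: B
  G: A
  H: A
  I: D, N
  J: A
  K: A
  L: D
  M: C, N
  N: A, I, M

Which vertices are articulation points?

Removing A increases the component count from 1 to 6, so A is a cut vertex.
Removing B increases the component count from 1 to 2, so B is a cut vertex.
Removing C increases the component count from 1 to 2, so C is a cut vertex.
Likewise D, M, N are cut vertices.
By contrast removing L leaves 1 component; it is not a cut vertex. No other vertex is a cut vertex either.

A, B, C, D, M, N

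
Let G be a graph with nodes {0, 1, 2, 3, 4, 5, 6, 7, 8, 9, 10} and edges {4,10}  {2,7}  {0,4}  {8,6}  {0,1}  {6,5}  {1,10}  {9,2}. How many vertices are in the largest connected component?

4

3 is isolated — a component by itself.
Starting from 5 we can reach 5, 6, 8. That is one component of size 3.
Starting from 2 we can reach 2, 7, 9. That is one component of size 3.
Starting from 0 we can reach 0, 1, 4, 10. That is one component of size 4.
The largest has 4 vertices.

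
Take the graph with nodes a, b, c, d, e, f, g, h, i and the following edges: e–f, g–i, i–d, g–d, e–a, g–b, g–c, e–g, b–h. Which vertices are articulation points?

b, e, g

Removing b increases the component count from 1 to 2, so b is a cut vertex.
Removing e increases the component count from 1 to 3, so e is a cut vertex.
Removing g increases the component count from 1 to 4, so g is a cut vertex.
By contrast removing i leaves 1 component; it is not a cut vertex. No other vertex is a cut vertex either.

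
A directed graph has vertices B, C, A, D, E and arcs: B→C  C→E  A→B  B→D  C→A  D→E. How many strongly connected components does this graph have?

{A, B, C} are all mutually reachable — one SCC of size 3.
{E} is an SCC by itself.
{D} is an SCC by itself.
That gives 3 strongly connected components.

3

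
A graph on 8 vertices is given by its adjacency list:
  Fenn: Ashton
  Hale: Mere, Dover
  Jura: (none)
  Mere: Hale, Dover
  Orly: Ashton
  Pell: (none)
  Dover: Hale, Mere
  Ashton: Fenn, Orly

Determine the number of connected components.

Pell is isolated — a component by itself.
Jura is isolated — a component by itself.
Starting from Hale we can reach Hale, Mere, Dover. That is one component of size 3.
Starting from Fenn we can reach Fenn, Orly, Ashton. That is one component of size 3.
Total: 4 components.

4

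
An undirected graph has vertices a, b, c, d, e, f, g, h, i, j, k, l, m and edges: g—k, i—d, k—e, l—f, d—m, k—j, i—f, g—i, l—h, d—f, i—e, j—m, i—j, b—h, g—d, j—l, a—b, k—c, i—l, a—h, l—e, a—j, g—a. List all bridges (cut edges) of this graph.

c-k

The edges on the cycle g-a-j-l-f-d-g are not bridges since each lies on that cycle.
But removing c—k disconnects c from k — this is a bridge.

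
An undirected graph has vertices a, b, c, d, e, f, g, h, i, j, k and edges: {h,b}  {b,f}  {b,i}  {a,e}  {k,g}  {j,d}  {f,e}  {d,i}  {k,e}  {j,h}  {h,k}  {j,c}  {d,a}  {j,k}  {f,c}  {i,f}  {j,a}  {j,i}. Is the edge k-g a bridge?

Yes

Removing k-g leaves no path between k and g: the component count goes from 1 to 2. So it is a bridge.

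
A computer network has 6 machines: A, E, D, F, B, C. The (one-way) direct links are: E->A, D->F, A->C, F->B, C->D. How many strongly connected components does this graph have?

6

{B} is an SCC by itself.
{A} is an SCC by itself.
{F} is an SCC by itself.
{C} is an SCC by itself.
{E} is an SCC by itself.
(and 1 more singleton SCC)
That gives 6 strongly connected components.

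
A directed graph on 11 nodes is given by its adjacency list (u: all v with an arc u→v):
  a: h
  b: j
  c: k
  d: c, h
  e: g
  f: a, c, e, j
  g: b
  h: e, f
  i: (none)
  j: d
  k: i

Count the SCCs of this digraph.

4

{a, b, d, e, f, g, h, j} are all mutually reachable — one SCC of size 8.
{c} is an SCC by itself.
{k} is an SCC by itself.
{i} is an SCC by itself.
That gives 4 strongly connected components.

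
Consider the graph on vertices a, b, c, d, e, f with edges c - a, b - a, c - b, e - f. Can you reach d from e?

The component containing e is {e, f}, and d is not in it.

No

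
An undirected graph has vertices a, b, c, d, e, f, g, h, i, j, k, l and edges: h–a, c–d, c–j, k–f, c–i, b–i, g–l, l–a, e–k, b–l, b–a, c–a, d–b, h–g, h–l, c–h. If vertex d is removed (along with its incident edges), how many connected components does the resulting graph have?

2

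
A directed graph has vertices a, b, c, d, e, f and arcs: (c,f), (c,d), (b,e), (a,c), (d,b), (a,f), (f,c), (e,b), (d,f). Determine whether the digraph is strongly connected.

No

There is no directed path from b to a, so the graph is not strongly connected.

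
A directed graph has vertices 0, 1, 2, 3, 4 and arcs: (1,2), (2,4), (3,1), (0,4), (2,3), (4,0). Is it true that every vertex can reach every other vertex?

No

There is no directed path from 4 to 3, so the graph is not strongly connected.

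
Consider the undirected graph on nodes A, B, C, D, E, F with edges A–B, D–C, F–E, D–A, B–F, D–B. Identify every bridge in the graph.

B-F, C-D, E-F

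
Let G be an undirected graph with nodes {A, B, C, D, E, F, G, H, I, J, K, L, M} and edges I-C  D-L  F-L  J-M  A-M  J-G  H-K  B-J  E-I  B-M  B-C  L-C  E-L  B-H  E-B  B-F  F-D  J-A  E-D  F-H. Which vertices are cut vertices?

B, H, J

Removing B increases the component count from 1 to 2, so B is a cut vertex.
Removing H increases the component count from 1 to 2, so H is a cut vertex.
Removing J increases the component count from 1 to 2, so J is a cut vertex.
By contrast removing C leaves 1 component; it is not a cut vertex. No other vertex is a cut vertex either.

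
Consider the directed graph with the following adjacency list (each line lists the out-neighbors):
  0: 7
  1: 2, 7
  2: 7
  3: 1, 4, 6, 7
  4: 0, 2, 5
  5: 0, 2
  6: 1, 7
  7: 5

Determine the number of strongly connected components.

{0, 2, 5, 7} are all mutually reachable — one SCC of size 4.
{3} is an SCC by itself.
{4} is an SCC by itself.
{6} is an SCC by itself.
{1} is an SCC by itself.
That gives 5 strongly connected components.

5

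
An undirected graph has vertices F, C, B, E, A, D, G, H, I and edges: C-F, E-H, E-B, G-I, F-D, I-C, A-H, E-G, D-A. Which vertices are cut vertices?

Removing E increases the component count from 1 to 2, so E is a cut vertex.
By contrast removing F leaves 1 component; it is not a cut vertex. No other vertex is a cut vertex either.

E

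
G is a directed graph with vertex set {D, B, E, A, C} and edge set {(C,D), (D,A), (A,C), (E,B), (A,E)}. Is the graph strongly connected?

No

There is no directed path from B to C, so the graph is not strongly connected.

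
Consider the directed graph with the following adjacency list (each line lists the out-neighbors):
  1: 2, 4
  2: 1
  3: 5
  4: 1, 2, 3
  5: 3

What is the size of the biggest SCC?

{1, 2, 4} are all mutually reachable — one SCC of size 3.
{3, 5} are all mutually reachable — one SCC of size 2.
The largest has 3 vertices.

3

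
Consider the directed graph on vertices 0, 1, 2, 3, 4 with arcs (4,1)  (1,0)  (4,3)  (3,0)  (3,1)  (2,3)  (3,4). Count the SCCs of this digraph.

4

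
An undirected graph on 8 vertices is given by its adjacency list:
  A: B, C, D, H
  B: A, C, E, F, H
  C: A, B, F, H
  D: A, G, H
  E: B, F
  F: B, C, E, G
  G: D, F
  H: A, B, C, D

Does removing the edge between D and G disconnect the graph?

No

After removing D-G, the path D-H-C-F-G still connects them, so the edge is not a bridge.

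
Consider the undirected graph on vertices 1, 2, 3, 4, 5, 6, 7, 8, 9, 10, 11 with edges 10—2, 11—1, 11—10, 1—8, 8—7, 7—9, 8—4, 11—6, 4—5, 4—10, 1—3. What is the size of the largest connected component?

Starting from 1 we can reach 1, 2, 3, 4, 5, 6, 7, 8, 9, 10, 11. That is one component of size 11.
The largest has 11 vertices.

11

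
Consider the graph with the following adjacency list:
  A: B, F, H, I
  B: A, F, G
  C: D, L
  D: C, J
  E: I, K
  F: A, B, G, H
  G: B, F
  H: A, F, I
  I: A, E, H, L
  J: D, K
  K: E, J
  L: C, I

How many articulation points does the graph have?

1

Removing I increases the component count from 1 to 2, so I is a cut vertex.
By contrast removing C leaves 1 component; it is not a cut vertex. No other vertex is a cut vertex either.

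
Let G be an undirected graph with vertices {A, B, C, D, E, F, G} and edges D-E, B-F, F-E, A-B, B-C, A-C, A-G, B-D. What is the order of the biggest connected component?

7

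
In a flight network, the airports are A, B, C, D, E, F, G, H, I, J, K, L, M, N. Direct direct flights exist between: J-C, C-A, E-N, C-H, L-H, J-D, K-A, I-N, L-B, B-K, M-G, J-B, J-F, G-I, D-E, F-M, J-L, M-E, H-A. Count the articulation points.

1

Removing J increases the component count from 1 to 2, so J is a cut vertex.
By contrast removing M leaves 1 component; it is not a cut vertex. No other vertex is a cut vertex either.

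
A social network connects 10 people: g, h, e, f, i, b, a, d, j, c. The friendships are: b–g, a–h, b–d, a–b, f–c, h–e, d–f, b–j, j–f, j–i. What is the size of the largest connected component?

10

Starting from a we can reach a, b, c, d, e, f, g, h, i, j. That is one component of size 10.
The largest has 10 vertices.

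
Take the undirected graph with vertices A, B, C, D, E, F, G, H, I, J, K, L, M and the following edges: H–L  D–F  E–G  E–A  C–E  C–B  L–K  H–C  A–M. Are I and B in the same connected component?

No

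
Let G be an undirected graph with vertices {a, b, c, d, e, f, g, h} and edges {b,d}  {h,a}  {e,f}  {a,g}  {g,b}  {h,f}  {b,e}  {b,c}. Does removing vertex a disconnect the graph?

No

Deleting a leaves 1 component (was 1) (its neighbors g, h remain connected to each other), so a is not a cut vertex.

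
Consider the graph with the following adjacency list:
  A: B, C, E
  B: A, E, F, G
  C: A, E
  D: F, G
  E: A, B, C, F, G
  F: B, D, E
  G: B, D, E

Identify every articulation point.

none

Removing E, for instance, still leaves 1 component. No single vertex removal increases the component count — the graph has no articulation points.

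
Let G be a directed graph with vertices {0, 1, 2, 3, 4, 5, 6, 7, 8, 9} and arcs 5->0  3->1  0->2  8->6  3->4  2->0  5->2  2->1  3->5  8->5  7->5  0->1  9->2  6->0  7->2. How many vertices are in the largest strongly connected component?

2

{0, 2} are all mutually reachable — one SCC of size 2.
{4} is an SCC by itself.
{3} is an SCC by itself.
{5} is an SCC by itself.
{9} is an SCC by itself.
(and 4 more singleton SCCs)
The largest has 2 vertices.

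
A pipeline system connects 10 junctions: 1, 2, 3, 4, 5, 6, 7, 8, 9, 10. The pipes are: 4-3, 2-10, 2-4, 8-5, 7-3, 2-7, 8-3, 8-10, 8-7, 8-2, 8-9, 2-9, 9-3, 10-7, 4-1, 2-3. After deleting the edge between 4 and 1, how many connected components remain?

3

Before removal there are 2 components.
4-1 is a bridge — removing it separates 4's side from 1's side.
After removal: 3 components.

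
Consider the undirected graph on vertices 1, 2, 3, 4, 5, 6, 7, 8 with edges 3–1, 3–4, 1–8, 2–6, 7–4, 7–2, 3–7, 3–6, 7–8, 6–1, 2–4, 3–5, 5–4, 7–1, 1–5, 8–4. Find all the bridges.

none

The edges on the cycle 3-7-2-6-3 are not bridges since each lies on that cycle.
Every edge lies on some cycle, so there are no bridges.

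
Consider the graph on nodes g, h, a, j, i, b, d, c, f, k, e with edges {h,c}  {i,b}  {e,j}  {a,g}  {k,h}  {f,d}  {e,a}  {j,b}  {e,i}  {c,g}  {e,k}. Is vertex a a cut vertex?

Deleting a leaves 2 components (was 2), so a is not a cut vertex.

No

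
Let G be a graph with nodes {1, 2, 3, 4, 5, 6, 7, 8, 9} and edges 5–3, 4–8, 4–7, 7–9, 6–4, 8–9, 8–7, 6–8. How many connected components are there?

4

2 is isolated — a component by itself.
1 is isolated — a component by itself.
Starting from 3 we can reach 3, 5. That is one component of size 2.
Starting from 4 we can reach 4, 6, 7, 8, 9. That is one component of size 5.
Total: 4 components.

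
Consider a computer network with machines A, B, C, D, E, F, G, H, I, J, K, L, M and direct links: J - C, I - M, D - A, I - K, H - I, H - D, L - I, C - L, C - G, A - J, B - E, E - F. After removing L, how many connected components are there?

2

With L gone, the remaining components are: {B, E, F}; {A, C, D, G, H, I, J, K, M}.
That is 2 components.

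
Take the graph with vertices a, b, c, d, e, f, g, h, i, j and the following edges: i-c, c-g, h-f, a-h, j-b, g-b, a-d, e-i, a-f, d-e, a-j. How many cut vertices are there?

Removing a increases the component count from 1 to 2, so a is a cut vertex.
By contrast removing g leaves 1 component; it is not a cut vertex. No other vertex is a cut vertex either.

1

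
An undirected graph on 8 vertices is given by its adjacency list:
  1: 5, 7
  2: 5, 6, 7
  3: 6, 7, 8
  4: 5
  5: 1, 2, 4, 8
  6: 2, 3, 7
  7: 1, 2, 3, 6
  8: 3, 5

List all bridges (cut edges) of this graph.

The edges on the cycle 2-6-3-8-5-2 are not bridges since each lies on that cycle.
But removing 4-5 disconnects 4 from 5 — this is a bridge.

4-5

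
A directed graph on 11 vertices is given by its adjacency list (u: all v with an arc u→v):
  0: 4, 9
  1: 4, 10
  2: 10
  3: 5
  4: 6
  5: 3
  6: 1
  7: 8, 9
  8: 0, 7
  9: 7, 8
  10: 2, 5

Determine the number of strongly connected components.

{0, 7, 8, 9} are all mutually reachable — one SCC of size 4.
{1, 4, 6} are all mutually reachable — one SCC of size 3.
{2, 10} are all mutually reachable — one SCC of size 2.
{3, 5} are all mutually reachable — one SCC of size 2.
That gives 4 strongly connected components.

4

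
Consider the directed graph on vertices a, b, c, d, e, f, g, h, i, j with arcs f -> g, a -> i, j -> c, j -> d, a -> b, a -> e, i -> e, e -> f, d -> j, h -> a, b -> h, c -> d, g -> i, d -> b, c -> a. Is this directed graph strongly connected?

There is no directed path from f to h, so the graph is not strongly connected.

No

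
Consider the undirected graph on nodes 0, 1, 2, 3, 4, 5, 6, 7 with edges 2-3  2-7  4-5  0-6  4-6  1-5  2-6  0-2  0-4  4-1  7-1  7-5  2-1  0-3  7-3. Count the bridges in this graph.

The edges on the cycle 0-2-7-3-0 are not bridges since each lies on that cycle.
Every edge lies on some cycle, so there are no bridges.

0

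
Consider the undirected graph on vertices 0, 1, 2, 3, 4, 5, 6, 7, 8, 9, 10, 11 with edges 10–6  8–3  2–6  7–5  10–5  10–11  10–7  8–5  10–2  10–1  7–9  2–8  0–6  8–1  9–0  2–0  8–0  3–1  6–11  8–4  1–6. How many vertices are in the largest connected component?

12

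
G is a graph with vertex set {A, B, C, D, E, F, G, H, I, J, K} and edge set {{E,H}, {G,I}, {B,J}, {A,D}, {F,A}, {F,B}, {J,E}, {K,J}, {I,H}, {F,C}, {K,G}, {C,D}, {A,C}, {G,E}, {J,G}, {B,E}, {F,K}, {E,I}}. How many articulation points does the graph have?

Removing F increases the component count from 1 to 2, so F is a cut vertex.
By contrast removing H leaves 1 component; it is not a cut vertex. No other vertex is a cut vertex either.

1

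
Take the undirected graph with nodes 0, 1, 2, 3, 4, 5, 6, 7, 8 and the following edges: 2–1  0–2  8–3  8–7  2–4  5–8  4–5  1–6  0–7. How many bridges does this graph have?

3

The edges on the cycle 0-2-4-5-8-7-0 are not bridges since each lies on that cycle.
But removing 8–3 disconnects 8 from 3; removing 2–1 disconnects 2 from 1; removing 6–1 disconnects 6 from 1 — these are bridges.
That makes 3 bridges.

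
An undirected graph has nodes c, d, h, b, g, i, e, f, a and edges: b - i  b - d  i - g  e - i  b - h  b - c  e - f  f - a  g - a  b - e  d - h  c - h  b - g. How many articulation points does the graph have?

1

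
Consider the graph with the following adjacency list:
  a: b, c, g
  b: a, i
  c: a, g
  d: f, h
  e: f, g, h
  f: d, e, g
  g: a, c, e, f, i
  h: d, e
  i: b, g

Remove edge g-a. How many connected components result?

g and a are still connected via g-c-a, so the component count stays at 1.

1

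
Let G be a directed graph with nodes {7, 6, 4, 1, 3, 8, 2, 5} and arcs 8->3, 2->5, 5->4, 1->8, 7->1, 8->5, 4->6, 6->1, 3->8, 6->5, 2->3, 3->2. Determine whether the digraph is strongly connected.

No

There is no directed path from 5 to 7, so the graph is not strongly connected.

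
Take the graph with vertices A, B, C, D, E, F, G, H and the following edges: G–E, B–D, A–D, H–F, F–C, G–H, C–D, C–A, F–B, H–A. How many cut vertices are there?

Removing G increases the component count from 1 to 2, so G is a cut vertex.
Removing H increases the component count from 1 to 2, so H is a cut vertex.
By contrast removing D leaves 1 component; it is not a cut vertex. No other vertex is a cut vertex either.

2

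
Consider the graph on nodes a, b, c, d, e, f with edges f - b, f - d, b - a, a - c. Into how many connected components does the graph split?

2

e is isolated — a component by itself.
Starting from a we can reach a, b, c, d, f. That is one component of size 5.
Total: 2 components.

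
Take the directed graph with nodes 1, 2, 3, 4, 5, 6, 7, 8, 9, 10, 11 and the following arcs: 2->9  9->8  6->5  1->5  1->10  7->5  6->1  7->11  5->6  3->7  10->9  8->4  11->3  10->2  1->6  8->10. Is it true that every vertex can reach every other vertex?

There is no directed path from 10 to 6, so the graph is not strongly connected.

No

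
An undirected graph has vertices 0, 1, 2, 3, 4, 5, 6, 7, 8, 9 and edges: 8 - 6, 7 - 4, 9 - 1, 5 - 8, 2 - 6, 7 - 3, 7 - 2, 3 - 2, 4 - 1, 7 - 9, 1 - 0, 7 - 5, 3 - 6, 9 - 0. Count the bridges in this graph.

The edges on the cycle 7-4-1-0-9-7 are not bridges since each lies on that cycle.
Every edge lies on some cycle, so there are no bridges.

0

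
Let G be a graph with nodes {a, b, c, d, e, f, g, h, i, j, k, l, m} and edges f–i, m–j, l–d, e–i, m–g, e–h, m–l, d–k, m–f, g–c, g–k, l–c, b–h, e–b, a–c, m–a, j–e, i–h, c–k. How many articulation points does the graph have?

1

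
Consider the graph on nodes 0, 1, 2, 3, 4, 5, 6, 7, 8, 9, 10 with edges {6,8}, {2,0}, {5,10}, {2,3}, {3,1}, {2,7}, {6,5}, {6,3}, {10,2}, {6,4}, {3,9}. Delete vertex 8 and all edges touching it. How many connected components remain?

1

With 8 gone, the remaining components are: {0, 1, 2, 3, 4, 5, 6, 7, 9, 10}.
That is 1 component.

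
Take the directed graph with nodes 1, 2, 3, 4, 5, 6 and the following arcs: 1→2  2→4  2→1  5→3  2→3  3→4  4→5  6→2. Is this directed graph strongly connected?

There is no directed path from 5 to 2, so the graph is not strongly connected.

No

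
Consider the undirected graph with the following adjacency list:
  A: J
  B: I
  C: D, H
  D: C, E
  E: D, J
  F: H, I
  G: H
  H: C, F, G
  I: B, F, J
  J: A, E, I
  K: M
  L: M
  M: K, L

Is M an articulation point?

Yes

Deleting M raises the number of components from 2 to 3, so M is a cut vertex.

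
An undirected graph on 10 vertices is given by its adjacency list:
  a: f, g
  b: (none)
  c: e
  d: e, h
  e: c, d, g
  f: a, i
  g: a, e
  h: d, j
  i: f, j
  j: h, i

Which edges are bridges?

c-e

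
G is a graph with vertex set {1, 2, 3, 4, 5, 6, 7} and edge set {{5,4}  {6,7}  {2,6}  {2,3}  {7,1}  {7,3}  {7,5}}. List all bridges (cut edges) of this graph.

1-7, 4-5, 5-7

The edges on the cycle 2-6-7-3-2 are not bridges since each lies on that cycle.
But removing 7-1 disconnects 7 from 1; removing 5-4 disconnects 5 from 4; removing 7-5 disconnects 7 from 5 — these are bridges.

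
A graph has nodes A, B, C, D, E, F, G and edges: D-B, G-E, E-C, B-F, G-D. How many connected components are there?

A is isolated — a component by itself.
Starting from B we can reach B, C, D, E, F, G. That is one component of size 6.
Total: 2 components.

2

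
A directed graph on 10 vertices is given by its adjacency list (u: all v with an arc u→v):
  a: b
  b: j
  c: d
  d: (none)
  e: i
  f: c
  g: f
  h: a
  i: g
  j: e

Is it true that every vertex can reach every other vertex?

No

There is no directed path from b to a, so the graph is not strongly connected.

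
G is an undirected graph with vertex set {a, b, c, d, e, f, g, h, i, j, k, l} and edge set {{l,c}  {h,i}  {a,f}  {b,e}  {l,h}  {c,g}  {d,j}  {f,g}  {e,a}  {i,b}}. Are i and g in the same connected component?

Yes

From i we can reach a, b, c, e, f, g, h, i, l, which includes g.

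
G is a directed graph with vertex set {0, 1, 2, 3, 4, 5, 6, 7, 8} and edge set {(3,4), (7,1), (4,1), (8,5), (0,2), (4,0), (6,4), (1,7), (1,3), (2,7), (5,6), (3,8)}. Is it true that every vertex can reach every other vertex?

Yes

From 2 we can reach every vertex (0, 1, 2, 3, 4, 5, 6, 7, 8), and every vertex can reach 2 (0, 1, 2, 3, 4, 5, 6, 7, 8). So the whole graph is one strongly connected component.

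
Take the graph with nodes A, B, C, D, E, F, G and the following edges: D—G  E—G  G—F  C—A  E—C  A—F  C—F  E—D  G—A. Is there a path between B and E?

The component containing B is {B}, and E is not in it.

No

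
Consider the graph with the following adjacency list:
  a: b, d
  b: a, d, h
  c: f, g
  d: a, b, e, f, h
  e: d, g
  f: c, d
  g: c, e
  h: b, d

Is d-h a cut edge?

After removing d-h, the path d-b-h still connects them, so the edge is not a bridge.

No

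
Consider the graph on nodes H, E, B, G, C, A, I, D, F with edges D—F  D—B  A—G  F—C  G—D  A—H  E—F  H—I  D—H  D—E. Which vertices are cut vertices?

D, F, H

Removing D increases the component count from 1 to 3, so D is a cut vertex.
Removing F increases the component count from 1 to 2, so F is a cut vertex.
Removing H increases the component count from 1 to 2, so H is a cut vertex.
By contrast removing E leaves 1 component; it is not a cut vertex. No other vertex is a cut vertex either.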